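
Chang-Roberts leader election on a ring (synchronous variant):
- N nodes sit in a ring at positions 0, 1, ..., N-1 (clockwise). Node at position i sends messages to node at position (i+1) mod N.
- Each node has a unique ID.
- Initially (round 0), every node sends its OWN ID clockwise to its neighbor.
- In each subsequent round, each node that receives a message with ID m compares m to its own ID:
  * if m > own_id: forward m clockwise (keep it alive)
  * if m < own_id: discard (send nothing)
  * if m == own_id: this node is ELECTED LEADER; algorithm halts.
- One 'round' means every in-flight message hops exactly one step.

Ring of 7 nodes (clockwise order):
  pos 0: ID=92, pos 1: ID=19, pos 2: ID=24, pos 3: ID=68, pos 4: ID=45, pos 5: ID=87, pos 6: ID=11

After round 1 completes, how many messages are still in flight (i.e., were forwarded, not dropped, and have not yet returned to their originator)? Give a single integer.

Round 1: pos1(id19) recv 92: fwd; pos2(id24) recv 19: drop; pos3(id68) recv 24: drop; pos4(id45) recv 68: fwd; pos5(id87) recv 45: drop; pos6(id11) recv 87: fwd; pos0(id92) recv 11: drop
After round 1: 3 messages still in flight

Answer: 3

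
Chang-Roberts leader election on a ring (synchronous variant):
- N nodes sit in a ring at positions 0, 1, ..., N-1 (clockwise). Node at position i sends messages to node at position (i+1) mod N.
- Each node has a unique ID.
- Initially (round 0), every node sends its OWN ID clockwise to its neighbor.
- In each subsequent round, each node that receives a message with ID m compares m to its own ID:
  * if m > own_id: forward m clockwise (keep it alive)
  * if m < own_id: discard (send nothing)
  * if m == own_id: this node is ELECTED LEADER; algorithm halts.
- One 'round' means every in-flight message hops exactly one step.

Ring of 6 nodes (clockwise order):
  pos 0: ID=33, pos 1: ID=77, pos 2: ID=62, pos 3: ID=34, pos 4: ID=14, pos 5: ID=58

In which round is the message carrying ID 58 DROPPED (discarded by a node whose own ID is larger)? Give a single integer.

Round 1: pos1(id77) recv 33: drop; pos2(id62) recv 77: fwd; pos3(id34) recv 62: fwd; pos4(id14) recv 34: fwd; pos5(id58) recv 14: drop; pos0(id33) recv 58: fwd
Round 2: pos3(id34) recv 77: fwd; pos4(id14) recv 62: fwd; pos5(id58) recv 34: drop; pos1(id77) recv 58: drop
Round 3: pos4(id14) recv 77: fwd; pos5(id58) recv 62: fwd
Round 4: pos5(id58) recv 77: fwd; pos0(id33) recv 62: fwd
Round 5: pos0(id33) recv 77: fwd; pos1(id77) recv 62: drop
Round 6: pos1(id77) recv 77: ELECTED
Message ID 58 originates at pos 5; dropped at pos 1 in round 2

Answer: 2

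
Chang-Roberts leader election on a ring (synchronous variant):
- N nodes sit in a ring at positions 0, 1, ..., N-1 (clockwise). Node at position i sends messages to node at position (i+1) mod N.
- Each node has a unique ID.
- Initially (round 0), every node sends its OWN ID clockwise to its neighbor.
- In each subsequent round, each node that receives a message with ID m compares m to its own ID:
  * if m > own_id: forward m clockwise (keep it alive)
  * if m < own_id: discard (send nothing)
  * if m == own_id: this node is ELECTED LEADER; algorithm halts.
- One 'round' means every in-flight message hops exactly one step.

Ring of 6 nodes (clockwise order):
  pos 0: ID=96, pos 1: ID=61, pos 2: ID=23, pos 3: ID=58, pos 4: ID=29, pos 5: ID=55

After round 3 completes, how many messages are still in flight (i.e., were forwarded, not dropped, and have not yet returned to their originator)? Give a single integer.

Answer: 2

Derivation:
Round 1: pos1(id61) recv 96: fwd; pos2(id23) recv 61: fwd; pos3(id58) recv 23: drop; pos4(id29) recv 58: fwd; pos5(id55) recv 29: drop; pos0(id96) recv 55: drop
Round 2: pos2(id23) recv 96: fwd; pos3(id58) recv 61: fwd; pos5(id55) recv 58: fwd
Round 3: pos3(id58) recv 96: fwd; pos4(id29) recv 61: fwd; pos0(id96) recv 58: drop
After round 3: 2 messages still in flight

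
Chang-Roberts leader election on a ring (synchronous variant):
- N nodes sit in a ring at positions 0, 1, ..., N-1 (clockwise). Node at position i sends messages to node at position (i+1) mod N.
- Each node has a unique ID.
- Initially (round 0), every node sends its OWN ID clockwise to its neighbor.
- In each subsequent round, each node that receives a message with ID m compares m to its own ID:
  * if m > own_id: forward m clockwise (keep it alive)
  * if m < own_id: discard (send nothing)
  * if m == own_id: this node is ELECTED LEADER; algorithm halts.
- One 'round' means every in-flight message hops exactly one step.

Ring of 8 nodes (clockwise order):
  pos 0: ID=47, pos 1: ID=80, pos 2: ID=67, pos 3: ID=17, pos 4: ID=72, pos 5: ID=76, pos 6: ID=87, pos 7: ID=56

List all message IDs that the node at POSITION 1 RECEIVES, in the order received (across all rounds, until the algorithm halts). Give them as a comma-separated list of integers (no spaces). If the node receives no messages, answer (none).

Answer: 47,56,87

Derivation:
Round 1: pos1(id80) recv 47: drop; pos2(id67) recv 80: fwd; pos3(id17) recv 67: fwd; pos4(id72) recv 17: drop; pos5(id76) recv 72: drop; pos6(id87) recv 76: drop; pos7(id56) recv 87: fwd; pos0(id47) recv 56: fwd
Round 2: pos3(id17) recv 80: fwd; pos4(id72) recv 67: drop; pos0(id47) recv 87: fwd; pos1(id80) recv 56: drop
Round 3: pos4(id72) recv 80: fwd; pos1(id80) recv 87: fwd
Round 4: pos5(id76) recv 80: fwd; pos2(id67) recv 87: fwd
Round 5: pos6(id87) recv 80: drop; pos3(id17) recv 87: fwd
Round 6: pos4(id72) recv 87: fwd
Round 7: pos5(id76) recv 87: fwd
Round 8: pos6(id87) recv 87: ELECTED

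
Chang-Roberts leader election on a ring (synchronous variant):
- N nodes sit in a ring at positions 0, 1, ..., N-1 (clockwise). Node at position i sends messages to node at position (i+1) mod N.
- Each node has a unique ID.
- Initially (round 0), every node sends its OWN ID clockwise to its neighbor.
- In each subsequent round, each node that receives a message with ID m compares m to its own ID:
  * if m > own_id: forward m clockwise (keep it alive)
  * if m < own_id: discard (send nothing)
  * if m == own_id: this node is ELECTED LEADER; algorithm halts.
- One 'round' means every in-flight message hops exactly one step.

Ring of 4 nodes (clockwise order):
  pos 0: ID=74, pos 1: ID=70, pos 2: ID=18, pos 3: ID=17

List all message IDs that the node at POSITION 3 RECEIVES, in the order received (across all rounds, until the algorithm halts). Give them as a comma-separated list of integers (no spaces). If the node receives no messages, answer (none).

Answer: 18,70,74

Derivation:
Round 1: pos1(id70) recv 74: fwd; pos2(id18) recv 70: fwd; pos3(id17) recv 18: fwd; pos0(id74) recv 17: drop
Round 2: pos2(id18) recv 74: fwd; pos3(id17) recv 70: fwd; pos0(id74) recv 18: drop
Round 3: pos3(id17) recv 74: fwd; pos0(id74) recv 70: drop
Round 4: pos0(id74) recv 74: ELECTED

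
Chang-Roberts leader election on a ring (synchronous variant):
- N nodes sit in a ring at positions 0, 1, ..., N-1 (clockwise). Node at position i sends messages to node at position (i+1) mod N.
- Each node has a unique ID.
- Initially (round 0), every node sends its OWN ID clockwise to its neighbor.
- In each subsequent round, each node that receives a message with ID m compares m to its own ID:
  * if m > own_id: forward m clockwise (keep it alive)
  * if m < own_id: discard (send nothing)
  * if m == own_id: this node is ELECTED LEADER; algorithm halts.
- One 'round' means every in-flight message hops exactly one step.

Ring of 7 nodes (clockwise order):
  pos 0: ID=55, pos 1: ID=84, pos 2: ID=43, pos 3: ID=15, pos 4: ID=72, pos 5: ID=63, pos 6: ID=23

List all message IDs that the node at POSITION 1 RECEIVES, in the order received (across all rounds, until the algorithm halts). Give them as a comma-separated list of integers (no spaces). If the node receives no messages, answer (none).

Answer: 55,63,72,84

Derivation:
Round 1: pos1(id84) recv 55: drop; pos2(id43) recv 84: fwd; pos3(id15) recv 43: fwd; pos4(id72) recv 15: drop; pos5(id63) recv 72: fwd; pos6(id23) recv 63: fwd; pos0(id55) recv 23: drop
Round 2: pos3(id15) recv 84: fwd; pos4(id72) recv 43: drop; pos6(id23) recv 72: fwd; pos0(id55) recv 63: fwd
Round 3: pos4(id72) recv 84: fwd; pos0(id55) recv 72: fwd; pos1(id84) recv 63: drop
Round 4: pos5(id63) recv 84: fwd; pos1(id84) recv 72: drop
Round 5: pos6(id23) recv 84: fwd
Round 6: pos0(id55) recv 84: fwd
Round 7: pos1(id84) recv 84: ELECTED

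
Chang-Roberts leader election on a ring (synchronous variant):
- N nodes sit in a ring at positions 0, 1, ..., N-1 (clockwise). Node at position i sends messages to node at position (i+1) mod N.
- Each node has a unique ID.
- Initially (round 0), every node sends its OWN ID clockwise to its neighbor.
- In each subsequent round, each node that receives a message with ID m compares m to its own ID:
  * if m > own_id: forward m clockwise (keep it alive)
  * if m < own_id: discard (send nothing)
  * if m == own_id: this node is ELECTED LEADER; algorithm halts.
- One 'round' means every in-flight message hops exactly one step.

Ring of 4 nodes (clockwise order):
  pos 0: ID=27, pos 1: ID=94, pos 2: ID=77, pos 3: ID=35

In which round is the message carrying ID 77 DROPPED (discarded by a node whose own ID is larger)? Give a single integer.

Round 1: pos1(id94) recv 27: drop; pos2(id77) recv 94: fwd; pos3(id35) recv 77: fwd; pos0(id27) recv 35: fwd
Round 2: pos3(id35) recv 94: fwd; pos0(id27) recv 77: fwd; pos1(id94) recv 35: drop
Round 3: pos0(id27) recv 94: fwd; pos1(id94) recv 77: drop
Round 4: pos1(id94) recv 94: ELECTED
Message ID 77 originates at pos 2; dropped at pos 1 in round 3

Answer: 3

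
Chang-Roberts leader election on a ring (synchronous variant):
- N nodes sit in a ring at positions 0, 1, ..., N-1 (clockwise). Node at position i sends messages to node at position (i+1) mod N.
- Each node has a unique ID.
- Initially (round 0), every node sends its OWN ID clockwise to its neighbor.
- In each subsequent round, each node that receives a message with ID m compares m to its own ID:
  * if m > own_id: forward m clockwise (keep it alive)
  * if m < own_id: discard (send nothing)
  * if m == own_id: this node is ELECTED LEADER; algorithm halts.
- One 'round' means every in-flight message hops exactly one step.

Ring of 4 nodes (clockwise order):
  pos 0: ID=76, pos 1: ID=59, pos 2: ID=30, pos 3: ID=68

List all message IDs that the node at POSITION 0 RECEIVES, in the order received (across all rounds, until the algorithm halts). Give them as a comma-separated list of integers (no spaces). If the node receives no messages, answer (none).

Round 1: pos1(id59) recv 76: fwd; pos2(id30) recv 59: fwd; pos3(id68) recv 30: drop; pos0(id76) recv 68: drop
Round 2: pos2(id30) recv 76: fwd; pos3(id68) recv 59: drop
Round 3: pos3(id68) recv 76: fwd
Round 4: pos0(id76) recv 76: ELECTED

Answer: 68,76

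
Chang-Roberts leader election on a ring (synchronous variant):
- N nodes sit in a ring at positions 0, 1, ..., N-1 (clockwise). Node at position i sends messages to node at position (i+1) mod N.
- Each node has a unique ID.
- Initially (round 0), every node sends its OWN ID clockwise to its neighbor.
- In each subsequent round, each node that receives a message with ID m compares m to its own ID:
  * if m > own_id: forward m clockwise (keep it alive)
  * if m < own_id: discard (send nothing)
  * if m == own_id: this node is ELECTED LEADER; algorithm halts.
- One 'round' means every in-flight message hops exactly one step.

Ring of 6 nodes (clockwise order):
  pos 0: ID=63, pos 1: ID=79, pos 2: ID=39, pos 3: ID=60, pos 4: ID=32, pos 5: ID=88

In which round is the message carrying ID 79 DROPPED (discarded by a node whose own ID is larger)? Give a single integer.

Round 1: pos1(id79) recv 63: drop; pos2(id39) recv 79: fwd; pos3(id60) recv 39: drop; pos4(id32) recv 60: fwd; pos5(id88) recv 32: drop; pos0(id63) recv 88: fwd
Round 2: pos3(id60) recv 79: fwd; pos5(id88) recv 60: drop; pos1(id79) recv 88: fwd
Round 3: pos4(id32) recv 79: fwd; pos2(id39) recv 88: fwd
Round 4: pos5(id88) recv 79: drop; pos3(id60) recv 88: fwd
Round 5: pos4(id32) recv 88: fwd
Round 6: pos5(id88) recv 88: ELECTED
Message ID 79 originates at pos 1; dropped at pos 5 in round 4

Answer: 4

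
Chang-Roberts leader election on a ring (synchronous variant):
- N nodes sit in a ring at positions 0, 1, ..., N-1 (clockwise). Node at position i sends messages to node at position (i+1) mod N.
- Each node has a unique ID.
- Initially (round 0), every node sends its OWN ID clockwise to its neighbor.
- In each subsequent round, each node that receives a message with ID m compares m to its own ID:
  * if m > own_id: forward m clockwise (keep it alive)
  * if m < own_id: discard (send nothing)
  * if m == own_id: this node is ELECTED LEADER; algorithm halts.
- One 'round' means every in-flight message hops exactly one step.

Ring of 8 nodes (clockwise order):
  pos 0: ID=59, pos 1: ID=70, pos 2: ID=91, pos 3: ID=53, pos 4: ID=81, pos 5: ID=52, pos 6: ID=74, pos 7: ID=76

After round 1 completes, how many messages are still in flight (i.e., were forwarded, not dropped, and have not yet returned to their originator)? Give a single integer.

Answer: 3

Derivation:
Round 1: pos1(id70) recv 59: drop; pos2(id91) recv 70: drop; pos3(id53) recv 91: fwd; pos4(id81) recv 53: drop; pos5(id52) recv 81: fwd; pos6(id74) recv 52: drop; pos7(id76) recv 74: drop; pos0(id59) recv 76: fwd
After round 1: 3 messages still in flight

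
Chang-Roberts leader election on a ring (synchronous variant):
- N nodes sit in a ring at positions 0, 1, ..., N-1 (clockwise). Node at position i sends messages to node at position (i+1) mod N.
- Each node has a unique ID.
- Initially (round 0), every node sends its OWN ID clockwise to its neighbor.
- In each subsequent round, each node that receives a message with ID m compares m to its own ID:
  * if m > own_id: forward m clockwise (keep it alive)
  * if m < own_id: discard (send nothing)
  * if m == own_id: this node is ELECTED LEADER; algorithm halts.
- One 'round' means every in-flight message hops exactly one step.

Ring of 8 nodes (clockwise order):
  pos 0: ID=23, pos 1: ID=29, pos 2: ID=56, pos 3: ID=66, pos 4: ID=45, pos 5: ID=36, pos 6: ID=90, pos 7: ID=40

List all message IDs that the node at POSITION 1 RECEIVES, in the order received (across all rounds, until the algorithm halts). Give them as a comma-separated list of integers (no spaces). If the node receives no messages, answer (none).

Answer: 23,40,90

Derivation:
Round 1: pos1(id29) recv 23: drop; pos2(id56) recv 29: drop; pos3(id66) recv 56: drop; pos4(id45) recv 66: fwd; pos5(id36) recv 45: fwd; pos6(id90) recv 36: drop; pos7(id40) recv 90: fwd; pos0(id23) recv 40: fwd
Round 2: pos5(id36) recv 66: fwd; pos6(id90) recv 45: drop; pos0(id23) recv 90: fwd; pos1(id29) recv 40: fwd
Round 3: pos6(id90) recv 66: drop; pos1(id29) recv 90: fwd; pos2(id56) recv 40: drop
Round 4: pos2(id56) recv 90: fwd
Round 5: pos3(id66) recv 90: fwd
Round 6: pos4(id45) recv 90: fwd
Round 7: pos5(id36) recv 90: fwd
Round 8: pos6(id90) recv 90: ELECTED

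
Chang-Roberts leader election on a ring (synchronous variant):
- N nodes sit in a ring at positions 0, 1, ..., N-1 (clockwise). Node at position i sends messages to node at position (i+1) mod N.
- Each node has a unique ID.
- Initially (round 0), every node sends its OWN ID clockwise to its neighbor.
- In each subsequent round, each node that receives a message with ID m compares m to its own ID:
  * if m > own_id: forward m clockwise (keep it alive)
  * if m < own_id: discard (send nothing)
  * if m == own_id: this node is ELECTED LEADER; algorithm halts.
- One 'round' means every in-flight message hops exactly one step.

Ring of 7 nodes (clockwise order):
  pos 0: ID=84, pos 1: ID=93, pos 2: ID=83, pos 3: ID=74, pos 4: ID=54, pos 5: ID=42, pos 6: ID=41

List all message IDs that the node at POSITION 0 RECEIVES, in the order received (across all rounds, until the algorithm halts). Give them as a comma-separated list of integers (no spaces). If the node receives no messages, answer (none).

Answer: 41,42,54,74,83,93

Derivation:
Round 1: pos1(id93) recv 84: drop; pos2(id83) recv 93: fwd; pos3(id74) recv 83: fwd; pos4(id54) recv 74: fwd; pos5(id42) recv 54: fwd; pos6(id41) recv 42: fwd; pos0(id84) recv 41: drop
Round 2: pos3(id74) recv 93: fwd; pos4(id54) recv 83: fwd; pos5(id42) recv 74: fwd; pos6(id41) recv 54: fwd; pos0(id84) recv 42: drop
Round 3: pos4(id54) recv 93: fwd; pos5(id42) recv 83: fwd; pos6(id41) recv 74: fwd; pos0(id84) recv 54: drop
Round 4: pos5(id42) recv 93: fwd; pos6(id41) recv 83: fwd; pos0(id84) recv 74: drop
Round 5: pos6(id41) recv 93: fwd; pos0(id84) recv 83: drop
Round 6: pos0(id84) recv 93: fwd
Round 7: pos1(id93) recv 93: ELECTED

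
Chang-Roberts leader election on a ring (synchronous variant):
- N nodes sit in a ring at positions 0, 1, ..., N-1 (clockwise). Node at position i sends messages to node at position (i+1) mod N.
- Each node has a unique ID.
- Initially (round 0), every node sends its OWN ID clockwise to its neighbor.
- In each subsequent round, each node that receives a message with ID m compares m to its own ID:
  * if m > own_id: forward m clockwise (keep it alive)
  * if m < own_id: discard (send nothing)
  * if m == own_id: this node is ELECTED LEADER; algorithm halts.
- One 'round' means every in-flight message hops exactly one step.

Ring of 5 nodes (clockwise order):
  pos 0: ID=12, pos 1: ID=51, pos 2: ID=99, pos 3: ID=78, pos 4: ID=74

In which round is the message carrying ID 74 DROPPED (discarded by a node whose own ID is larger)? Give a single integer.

Answer: 3

Derivation:
Round 1: pos1(id51) recv 12: drop; pos2(id99) recv 51: drop; pos3(id78) recv 99: fwd; pos4(id74) recv 78: fwd; pos0(id12) recv 74: fwd
Round 2: pos4(id74) recv 99: fwd; pos0(id12) recv 78: fwd; pos1(id51) recv 74: fwd
Round 3: pos0(id12) recv 99: fwd; pos1(id51) recv 78: fwd; pos2(id99) recv 74: drop
Round 4: pos1(id51) recv 99: fwd; pos2(id99) recv 78: drop
Round 5: pos2(id99) recv 99: ELECTED
Message ID 74 originates at pos 4; dropped at pos 2 in round 3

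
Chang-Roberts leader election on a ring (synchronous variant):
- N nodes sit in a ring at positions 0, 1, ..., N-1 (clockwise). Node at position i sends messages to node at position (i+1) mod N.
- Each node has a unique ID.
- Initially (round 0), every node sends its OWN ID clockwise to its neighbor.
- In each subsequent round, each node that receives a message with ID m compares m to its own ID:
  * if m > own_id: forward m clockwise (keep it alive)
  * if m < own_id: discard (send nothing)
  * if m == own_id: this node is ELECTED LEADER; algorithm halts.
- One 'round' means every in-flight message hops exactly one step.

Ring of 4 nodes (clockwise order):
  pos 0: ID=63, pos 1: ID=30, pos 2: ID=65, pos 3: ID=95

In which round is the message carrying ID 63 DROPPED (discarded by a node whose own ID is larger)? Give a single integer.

Answer: 2

Derivation:
Round 1: pos1(id30) recv 63: fwd; pos2(id65) recv 30: drop; pos3(id95) recv 65: drop; pos0(id63) recv 95: fwd
Round 2: pos2(id65) recv 63: drop; pos1(id30) recv 95: fwd
Round 3: pos2(id65) recv 95: fwd
Round 4: pos3(id95) recv 95: ELECTED
Message ID 63 originates at pos 0; dropped at pos 2 in round 2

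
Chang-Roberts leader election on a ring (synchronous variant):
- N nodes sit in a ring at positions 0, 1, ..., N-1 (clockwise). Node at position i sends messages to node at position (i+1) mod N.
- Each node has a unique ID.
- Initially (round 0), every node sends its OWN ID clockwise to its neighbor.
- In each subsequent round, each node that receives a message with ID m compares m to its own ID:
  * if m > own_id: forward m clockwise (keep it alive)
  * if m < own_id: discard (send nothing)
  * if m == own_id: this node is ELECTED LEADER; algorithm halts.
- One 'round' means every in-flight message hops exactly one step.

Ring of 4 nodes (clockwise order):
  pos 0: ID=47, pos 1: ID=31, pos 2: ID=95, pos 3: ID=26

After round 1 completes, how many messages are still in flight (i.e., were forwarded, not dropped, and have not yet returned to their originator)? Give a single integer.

Round 1: pos1(id31) recv 47: fwd; pos2(id95) recv 31: drop; pos3(id26) recv 95: fwd; pos0(id47) recv 26: drop
After round 1: 2 messages still in flight

Answer: 2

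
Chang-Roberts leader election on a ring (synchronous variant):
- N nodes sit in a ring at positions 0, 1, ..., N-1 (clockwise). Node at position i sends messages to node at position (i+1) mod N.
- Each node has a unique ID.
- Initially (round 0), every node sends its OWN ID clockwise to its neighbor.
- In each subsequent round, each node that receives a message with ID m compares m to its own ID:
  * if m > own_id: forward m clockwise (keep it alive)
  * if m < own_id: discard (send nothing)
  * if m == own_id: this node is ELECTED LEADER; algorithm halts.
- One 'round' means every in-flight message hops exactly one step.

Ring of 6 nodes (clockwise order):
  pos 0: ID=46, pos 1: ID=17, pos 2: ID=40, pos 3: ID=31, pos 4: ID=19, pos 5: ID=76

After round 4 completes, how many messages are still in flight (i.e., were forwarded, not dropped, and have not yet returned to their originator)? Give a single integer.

Round 1: pos1(id17) recv 46: fwd; pos2(id40) recv 17: drop; pos3(id31) recv 40: fwd; pos4(id19) recv 31: fwd; pos5(id76) recv 19: drop; pos0(id46) recv 76: fwd
Round 2: pos2(id40) recv 46: fwd; pos4(id19) recv 40: fwd; pos5(id76) recv 31: drop; pos1(id17) recv 76: fwd
Round 3: pos3(id31) recv 46: fwd; pos5(id76) recv 40: drop; pos2(id40) recv 76: fwd
Round 4: pos4(id19) recv 46: fwd; pos3(id31) recv 76: fwd
After round 4: 2 messages still in flight

Answer: 2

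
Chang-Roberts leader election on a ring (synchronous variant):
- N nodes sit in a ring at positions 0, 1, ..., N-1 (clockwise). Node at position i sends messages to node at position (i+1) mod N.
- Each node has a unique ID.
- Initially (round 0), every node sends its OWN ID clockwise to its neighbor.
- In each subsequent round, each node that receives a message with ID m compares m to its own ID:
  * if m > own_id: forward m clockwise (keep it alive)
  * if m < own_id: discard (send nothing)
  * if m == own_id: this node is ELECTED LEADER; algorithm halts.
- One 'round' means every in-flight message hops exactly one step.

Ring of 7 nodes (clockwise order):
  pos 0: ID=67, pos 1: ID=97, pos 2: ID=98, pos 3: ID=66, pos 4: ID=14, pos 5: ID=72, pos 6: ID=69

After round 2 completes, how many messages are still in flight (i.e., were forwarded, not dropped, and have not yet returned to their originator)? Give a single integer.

Round 1: pos1(id97) recv 67: drop; pos2(id98) recv 97: drop; pos3(id66) recv 98: fwd; pos4(id14) recv 66: fwd; pos5(id72) recv 14: drop; pos6(id69) recv 72: fwd; pos0(id67) recv 69: fwd
Round 2: pos4(id14) recv 98: fwd; pos5(id72) recv 66: drop; pos0(id67) recv 72: fwd; pos1(id97) recv 69: drop
After round 2: 2 messages still in flight

Answer: 2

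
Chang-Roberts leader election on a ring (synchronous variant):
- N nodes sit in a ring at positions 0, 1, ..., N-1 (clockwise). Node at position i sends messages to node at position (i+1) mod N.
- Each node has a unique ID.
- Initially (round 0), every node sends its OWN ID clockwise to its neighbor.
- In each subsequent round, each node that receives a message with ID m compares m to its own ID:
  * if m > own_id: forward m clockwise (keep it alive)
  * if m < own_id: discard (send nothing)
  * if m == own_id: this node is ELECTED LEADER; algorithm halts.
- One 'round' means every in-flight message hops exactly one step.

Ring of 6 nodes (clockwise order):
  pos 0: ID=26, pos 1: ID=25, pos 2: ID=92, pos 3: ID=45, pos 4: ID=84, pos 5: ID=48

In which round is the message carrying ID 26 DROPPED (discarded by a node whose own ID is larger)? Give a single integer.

Round 1: pos1(id25) recv 26: fwd; pos2(id92) recv 25: drop; pos3(id45) recv 92: fwd; pos4(id84) recv 45: drop; pos5(id48) recv 84: fwd; pos0(id26) recv 48: fwd
Round 2: pos2(id92) recv 26: drop; pos4(id84) recv 92: fwd; pos0(id26) recv 84: fwd; pos1(id25) recv 48: fwd
Round 3: pos5(id48) recv 92: fwd; pos1(id25) recv 84: fwd; pos2(id92) recv 48: drop
Round 4: pos0(id26) recv 92: fwd; pos2(id92) recv 84: drop
Round 5: pos1(id25) recv 92: fwd
Round 6: pos2(id92) recv 92: ELECTED
Message ID 26 originates at pos 0; dropped at pos 2 in round 2

Answer: 2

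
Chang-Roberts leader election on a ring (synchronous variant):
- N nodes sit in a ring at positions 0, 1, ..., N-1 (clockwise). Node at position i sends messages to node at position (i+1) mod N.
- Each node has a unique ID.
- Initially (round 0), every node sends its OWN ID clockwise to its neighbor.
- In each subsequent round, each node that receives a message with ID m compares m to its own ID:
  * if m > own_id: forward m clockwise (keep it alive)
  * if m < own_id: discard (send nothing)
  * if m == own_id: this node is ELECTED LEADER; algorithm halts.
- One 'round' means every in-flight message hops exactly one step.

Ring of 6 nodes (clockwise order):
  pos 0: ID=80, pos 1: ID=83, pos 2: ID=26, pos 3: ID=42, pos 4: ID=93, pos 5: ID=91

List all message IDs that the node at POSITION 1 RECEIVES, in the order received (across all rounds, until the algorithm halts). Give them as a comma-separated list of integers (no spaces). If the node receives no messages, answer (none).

Answer: 80,91,93

Derivation:
Round 1: pos1(id83) recv 80: drop; pos2(id26) recv 83: fwd; pos3(id42) recv 26: drop; pos4(id93) recv 42: drop; pos5(id91) recv 93: fwd; pos0(id80) recv 91: fwd
Round 2: pos3(id42) recv 83: fwd; pos0(id80) recv 93: fwd; pos1(id83) recv 91: fwd
Round 3: pos4(id93) recv 83: drop; pos1(id83) recv 93: fwd; pos2(id26) recv 91: fwd
Round 4: pos2(id26) recv 93: fwd; pos3(id42) recv 91: fwd
Round 5: pos3(id42) recv 93: fwd; pos4(id93) recv 91: drop
Round 6: pos4(id93) recv 93: ELECTED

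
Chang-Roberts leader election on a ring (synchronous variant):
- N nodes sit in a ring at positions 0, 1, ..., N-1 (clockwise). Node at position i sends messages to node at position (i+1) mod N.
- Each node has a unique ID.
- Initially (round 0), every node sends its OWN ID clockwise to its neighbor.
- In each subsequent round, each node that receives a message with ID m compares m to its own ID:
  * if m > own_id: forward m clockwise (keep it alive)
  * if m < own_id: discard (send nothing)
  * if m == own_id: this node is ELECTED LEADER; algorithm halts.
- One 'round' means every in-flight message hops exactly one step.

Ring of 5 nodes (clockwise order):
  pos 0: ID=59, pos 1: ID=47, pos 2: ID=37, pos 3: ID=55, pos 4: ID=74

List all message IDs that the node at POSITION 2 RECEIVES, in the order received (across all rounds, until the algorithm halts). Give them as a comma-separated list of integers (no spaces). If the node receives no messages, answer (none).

Answer: 47,59,74

Derivation:
Round 1: pos1(id47) recv 59: fwd; pos2(id37) recv 47: fwd; pos3(id55) recv 37: drop; pos4(id74) recv 55: drop; pos0(id59) recv 74: fwd
Round 2: pos2(id37) recv 59: fwd; pos3(id55) recv 47: drop; pos1(id47) recv 74: fwd
Round 3: pos3(id55) recv 59: fwd; pos2(id37) recv 74: fwd
Round 4: pos4(id74) recv 59: drop; pos3(id55) recv 74: fwd
Round 5: pos4(id74) recv 74: ELECTED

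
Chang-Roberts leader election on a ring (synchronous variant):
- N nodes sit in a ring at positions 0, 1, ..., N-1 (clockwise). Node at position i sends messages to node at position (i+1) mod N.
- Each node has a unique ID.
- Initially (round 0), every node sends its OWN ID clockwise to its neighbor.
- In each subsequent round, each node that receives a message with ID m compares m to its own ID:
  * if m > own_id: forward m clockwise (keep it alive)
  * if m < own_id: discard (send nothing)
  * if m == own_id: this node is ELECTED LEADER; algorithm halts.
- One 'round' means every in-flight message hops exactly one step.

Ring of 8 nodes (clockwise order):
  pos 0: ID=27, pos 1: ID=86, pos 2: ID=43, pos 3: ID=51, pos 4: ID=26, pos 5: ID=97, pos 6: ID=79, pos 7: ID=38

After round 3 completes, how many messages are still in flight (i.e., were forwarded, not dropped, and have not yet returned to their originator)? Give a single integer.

Round 1: pos1(id86) recv 27: drop; pos2(id43) recv 86: fwd; pos3(id51) recv 43: drop; pos4(id26) recv 51: fwd; pos5(id97) recv 26: drop; pos6(id79) recv 97: fwd; pos7(id38) recv 79: fwd; pos0(id27) recv 38: fwd
Round 2: pos3(id51) recv 86: fwd; pos5(id97) recv 51: drop; pos7(id38) recv 97: fwd; pos0(id27) recv 79: fwd; pos1(id86) recv 38: drop
Round 3: pos4(id26) recv 86: fwd; pos0(id27) recv 97: fwd; pos1(id86) recv 79: drop
After round 3: 2 messages still in flight

Answer: 2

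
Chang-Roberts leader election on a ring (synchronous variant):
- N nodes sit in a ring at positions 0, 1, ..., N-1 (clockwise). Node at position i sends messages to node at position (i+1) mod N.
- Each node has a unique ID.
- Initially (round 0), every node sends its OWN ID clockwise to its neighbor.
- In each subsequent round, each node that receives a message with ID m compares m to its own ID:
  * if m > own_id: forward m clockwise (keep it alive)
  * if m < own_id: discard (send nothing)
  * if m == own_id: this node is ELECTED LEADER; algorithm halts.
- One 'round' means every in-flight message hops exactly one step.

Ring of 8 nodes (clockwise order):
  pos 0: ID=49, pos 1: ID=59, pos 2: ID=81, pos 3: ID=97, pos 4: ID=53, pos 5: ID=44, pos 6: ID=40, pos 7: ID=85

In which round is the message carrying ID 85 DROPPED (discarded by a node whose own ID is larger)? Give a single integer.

Round 1: pos1(id59) recv 49: drop; pos2(id81) recv 59: drop; pos3(id97) recv 81: drop; pos4(id53) recv 97: fwd; pos5(id44) recv 53: fwd; pos6(id40) recv 44: fwd; pos7(id85) recv 40: drop; pos0(id49) recv 85: fwd
Round 2: pos5(id44) recv 97: fwd; pos6(id40) recv 53: fwd; pos7(id85) recv 44: drop; pos1(id59) recv 85: fwd
Round 3: pos6(id40) recv 97: fwd; pos7(id85) recv 53: drop; pos2(id81) recv 85: fwd
Round 4: pos7(id85) recv 97: fwd; pos3(id97) recv 85: drop
Round 5: pos0(id49) recv 97: fwd
Round 6: pos1(id59) recv 97: fwd
Round 7: pos2(id81) recv 97: fwd
Round 8: pos3(id97) recv 97: ELECTED
Message ID 85 originates at pos 7; dropped at pos 3 in round 4

Answer: 4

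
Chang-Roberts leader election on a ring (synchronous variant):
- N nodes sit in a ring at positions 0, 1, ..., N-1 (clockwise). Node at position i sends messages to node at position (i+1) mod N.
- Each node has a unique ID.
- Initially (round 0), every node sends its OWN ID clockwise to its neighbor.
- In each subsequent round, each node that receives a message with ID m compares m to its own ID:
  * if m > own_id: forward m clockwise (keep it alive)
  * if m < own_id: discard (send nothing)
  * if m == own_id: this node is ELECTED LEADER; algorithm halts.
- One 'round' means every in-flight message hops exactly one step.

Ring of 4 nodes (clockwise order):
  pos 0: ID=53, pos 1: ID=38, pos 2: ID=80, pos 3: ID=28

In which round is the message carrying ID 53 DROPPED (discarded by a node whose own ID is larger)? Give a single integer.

Answer: 2

Derivation:
Round 1: pos1(id38) recv 53: fwd; pos2(id80) recv 38: drop; pos3(id28) recv 80: fwd; pos0(id53) recv 28: drop
Round 2: pos2(id80) recv 53: drop; pos0(id53) recv 80: fwd
Round 3: pos1(id38) recv 80: fwd
Round 4: pos2(id80) recv 80: ELECTED
Message ID 53 originates at pos 0; dropped at pos 2 in round 2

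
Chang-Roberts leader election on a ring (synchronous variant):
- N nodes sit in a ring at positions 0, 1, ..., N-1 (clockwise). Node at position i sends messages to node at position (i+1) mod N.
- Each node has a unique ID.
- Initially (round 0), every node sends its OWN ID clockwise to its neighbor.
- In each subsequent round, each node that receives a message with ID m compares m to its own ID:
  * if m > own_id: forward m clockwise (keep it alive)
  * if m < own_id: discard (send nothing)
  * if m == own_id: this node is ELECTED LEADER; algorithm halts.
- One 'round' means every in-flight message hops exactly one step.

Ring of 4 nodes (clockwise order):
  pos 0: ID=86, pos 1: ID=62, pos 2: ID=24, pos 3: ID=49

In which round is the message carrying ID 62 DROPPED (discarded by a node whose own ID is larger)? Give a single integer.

Answer: 3

Derivation:
Round 1: pos1(id62) recv 86: fwd; pos2(id24) recv 62: fwd; pos3(id49) recv 24: drop; pos0(id86) recv 49: drop
Round 2: pos2(id24) recv 86: fwd; pos3(id49) recv 62: fwd
Round 3: pos3(id49) recv 86: fwd; pos0(id86) recv 62: drop
Round 4: pos0(id86) recv 86: ELECTED
Message ID 62 originates at pos 1; dropped at pos 0 in round 3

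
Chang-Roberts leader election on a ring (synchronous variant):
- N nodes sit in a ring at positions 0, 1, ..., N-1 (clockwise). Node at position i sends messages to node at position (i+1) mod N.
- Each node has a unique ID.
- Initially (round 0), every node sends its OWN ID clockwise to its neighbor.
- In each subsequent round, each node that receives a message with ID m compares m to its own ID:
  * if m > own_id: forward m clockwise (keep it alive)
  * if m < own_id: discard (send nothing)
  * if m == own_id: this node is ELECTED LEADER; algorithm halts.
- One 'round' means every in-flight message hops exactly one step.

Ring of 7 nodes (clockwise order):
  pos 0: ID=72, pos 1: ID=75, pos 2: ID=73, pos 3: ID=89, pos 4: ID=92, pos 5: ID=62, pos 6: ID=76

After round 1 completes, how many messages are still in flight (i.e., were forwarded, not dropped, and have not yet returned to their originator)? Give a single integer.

Answer: 3

Derivation:
Round 1: pos1(id75) recv 72: drop; pos2(id73) recv 75: fwd; pos3(id89) recv 73: drop; pos4(id92) recv 89: drop; pos5(id62) recv 92: fwd; pos6(id76) recv 62: drop; pos0(id72) recv 76: fwd
After round 1: 3 messages still in flight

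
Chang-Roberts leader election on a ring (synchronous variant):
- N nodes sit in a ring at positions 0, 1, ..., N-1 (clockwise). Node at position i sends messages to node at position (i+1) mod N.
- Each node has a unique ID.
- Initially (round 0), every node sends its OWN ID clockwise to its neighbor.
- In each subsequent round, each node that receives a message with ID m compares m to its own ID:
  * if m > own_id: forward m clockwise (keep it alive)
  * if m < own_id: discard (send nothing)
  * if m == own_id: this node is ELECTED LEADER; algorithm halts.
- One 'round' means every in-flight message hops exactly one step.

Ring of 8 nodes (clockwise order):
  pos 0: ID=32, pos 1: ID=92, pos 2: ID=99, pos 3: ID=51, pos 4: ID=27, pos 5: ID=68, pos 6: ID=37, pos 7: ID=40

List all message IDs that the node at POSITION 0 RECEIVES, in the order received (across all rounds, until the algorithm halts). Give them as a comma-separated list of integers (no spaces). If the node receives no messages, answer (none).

Answer: 40,68,99

Derivation:
Round 1: pos1(id92) recv 32: drop; pos2(id99) recv 92: drop; pos3(id51) recv 99: fwd; pos4(id27) recv 51: fwd; pos5(id68) recv 27: drop; pos6(id37) recv 68: fwd; pos7(id40) recv 37: drop; pos0(id32) recv 40: fwd
Round 2: pos4(id27) recv 99: fwd; pos5(id68) recv 51: drop; pos7(id40) recv 68: fwd; pos1(id92) recv 40: drop
Round 3: pos5(id68) recv 99: fwd; pos0(id32) recv 68: fwd
Round 4: pos6(id37) recv 99: fwd; pos1(id92) recv 68: drop
Round 5: pos7(id40) recv 99: fwd
Round 6: pos0(id32) recv 99: fwd
Round 7: pos1(id92) recv 99: fwd
Round 8: pos2(id99) recv 99: ELECTED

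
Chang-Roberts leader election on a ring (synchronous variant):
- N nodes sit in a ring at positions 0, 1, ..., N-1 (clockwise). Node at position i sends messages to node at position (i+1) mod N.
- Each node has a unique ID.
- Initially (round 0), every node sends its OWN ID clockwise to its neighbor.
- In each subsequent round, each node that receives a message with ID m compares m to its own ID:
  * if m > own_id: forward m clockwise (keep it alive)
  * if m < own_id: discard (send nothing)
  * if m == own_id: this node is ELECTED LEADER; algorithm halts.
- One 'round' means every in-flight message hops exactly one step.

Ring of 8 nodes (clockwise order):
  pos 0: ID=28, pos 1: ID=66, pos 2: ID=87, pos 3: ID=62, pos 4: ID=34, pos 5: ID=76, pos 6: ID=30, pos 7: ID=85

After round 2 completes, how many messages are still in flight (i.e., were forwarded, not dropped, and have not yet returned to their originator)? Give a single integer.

Answer: 2

Derivation:
Round 1: pos1(id66) recv 28: drop; pos2(id87) recv 66: drop; pos3(id62) recv 87: fwd; pos4(id34) recv 62: fwd; pos5(id76) recv 34: drop; pos6(id30) recv 76: fwd; pos7(id85) recv 30: drop; pos0(id28) recv 85: fwd
Round 2: pos4(id34) recv 87: fwd; pos5(id76) recv 62: drop; pos7(id85) recv 76: drop; pos1(id66) recv 85: fwd
After round 2: 2 messages still in flight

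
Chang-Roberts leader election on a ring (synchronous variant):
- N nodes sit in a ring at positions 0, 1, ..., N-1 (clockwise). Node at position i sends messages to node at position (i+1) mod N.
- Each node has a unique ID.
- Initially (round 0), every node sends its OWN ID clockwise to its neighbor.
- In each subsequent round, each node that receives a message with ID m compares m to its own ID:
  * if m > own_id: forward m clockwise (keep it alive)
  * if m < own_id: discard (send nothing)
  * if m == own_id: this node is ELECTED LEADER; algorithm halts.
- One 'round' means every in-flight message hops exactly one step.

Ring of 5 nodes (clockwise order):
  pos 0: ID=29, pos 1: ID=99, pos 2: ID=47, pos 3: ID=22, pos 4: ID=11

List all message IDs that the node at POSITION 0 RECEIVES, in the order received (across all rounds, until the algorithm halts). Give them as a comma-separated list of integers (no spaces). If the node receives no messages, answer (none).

Round 1: pos1(id99) recv 29: drop; pos2(id47) recv 99: fwd; pos3(id22) recv 47: fwd; pos4(id11) recv 22: fwd; pos0(id29) recv 11: drop
Round 2: pos3(id22) recv 99: fwd; pos4(id11) recv 47: fwd; pos0(id29) recv 22: drop
Round 3: pos4(id11) recv 99: fwd; pos0(id29) recv 47: fwd
Round 4: pos0(id29) recv 99: fwd; pos1(id99) recv 47: drop
Round 5: pos1(id99) recv 99: ELECTED

Answer: 11,22,47,99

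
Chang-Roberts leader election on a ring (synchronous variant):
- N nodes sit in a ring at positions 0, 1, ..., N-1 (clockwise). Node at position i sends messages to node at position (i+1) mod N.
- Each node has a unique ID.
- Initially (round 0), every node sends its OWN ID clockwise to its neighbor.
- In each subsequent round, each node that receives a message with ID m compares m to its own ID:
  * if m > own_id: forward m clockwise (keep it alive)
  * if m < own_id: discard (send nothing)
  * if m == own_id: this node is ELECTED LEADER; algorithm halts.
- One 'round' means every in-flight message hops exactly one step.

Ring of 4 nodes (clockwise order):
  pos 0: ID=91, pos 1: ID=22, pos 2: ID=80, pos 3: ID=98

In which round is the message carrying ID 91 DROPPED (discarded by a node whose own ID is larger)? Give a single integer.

Answer: 3

Derivation:
Round 1: pos1(id22) recv 91: fwd; pos2(id80) recv 22: drop; pos3(id98) recv 80: drop; pos0(id91) recv 98: fwd
Round 2: pos2(id80) recv 91: fwd; pos1(id22) recv 98: fwd
Round 3: pos3(id98) recv 91: drop; pos2(id80) recv 98: fwd
Round 4: pos3(id98) recv 98: ELECTED
Message ID 91 originates at pos 0; dropped at pos 3 in round 3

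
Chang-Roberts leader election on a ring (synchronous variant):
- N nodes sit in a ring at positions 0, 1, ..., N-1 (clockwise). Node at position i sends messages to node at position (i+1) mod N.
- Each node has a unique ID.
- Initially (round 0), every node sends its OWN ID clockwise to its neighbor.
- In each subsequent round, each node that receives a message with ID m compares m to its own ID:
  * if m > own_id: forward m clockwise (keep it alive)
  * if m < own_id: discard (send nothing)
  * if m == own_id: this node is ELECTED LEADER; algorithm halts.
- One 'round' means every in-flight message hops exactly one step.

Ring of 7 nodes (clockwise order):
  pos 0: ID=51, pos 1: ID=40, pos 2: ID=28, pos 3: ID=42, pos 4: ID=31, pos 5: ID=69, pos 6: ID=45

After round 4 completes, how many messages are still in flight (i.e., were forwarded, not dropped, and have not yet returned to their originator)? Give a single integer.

Round 1: pos1(id40) recv 51: fwd; pos2(id28) recv 40: fwd; pos3(id42) recv 28: drop; pos4(id31) recv 42: fwd; pos5(id69) recv 31: drop; pos6(id45) recv 69: fwd; pos0(id51) recv 45: drop
Round 2: pos2(id28) recv 51: fwd; pos3(id42) recv 40: drop; pos5(id69) recv 42: drop; pos0(id51) recv 69: fwd
Round 3: pos3(id42) recv 51: fwd; pos1(id40) recv 69: fwd
Round 4: pos4(id31) recv 51: fwd; pos2(id28) recv 69: fwd
After round 4: 2 messages still in flight

Answer: 2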